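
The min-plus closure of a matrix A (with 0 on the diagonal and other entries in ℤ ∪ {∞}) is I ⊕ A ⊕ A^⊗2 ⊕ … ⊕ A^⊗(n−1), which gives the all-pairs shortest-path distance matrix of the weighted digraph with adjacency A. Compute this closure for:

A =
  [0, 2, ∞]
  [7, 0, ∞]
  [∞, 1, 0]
Closure =
  [0, 2, ∞]
  [7, 0, ∞]
  [8, 1, 0]

This is the Floyd-Warshall all-pairs shortest-path computation. For each intermediate vertex k = 0, 1, …, 2, update dist[i][j] ← min(dist[i][j], dist[i][k] + dist[k][j]). The final matrix gives, for each (i, j), the minimum total weight of any directed path from i to j (possibly empty when i = j).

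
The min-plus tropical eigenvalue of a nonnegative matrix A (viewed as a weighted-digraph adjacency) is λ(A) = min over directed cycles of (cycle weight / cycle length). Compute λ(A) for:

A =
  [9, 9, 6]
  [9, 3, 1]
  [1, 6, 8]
λ(A) = 3

Enumerate directed cycles and compute their means (weight / length). Sample:
  cycle 0 → 0: weight = 9, length = 1, mean = 9/1 ≈ 9.000
  cycle 1 → 1: weight = 3, length = 1, mean = 3/1 ≈ 3.000
  cycle 2 → 2: weight = 8, length = 1, mean = 8/1 ≈ 8.000
  cycle 0 → 1 → 0: weight = 18, length = 2, mean = 18/2 ≈ 9.000
  cycle 0 → 2 → 0: weight = 7, length = 2, mean = 7/2 ≈ 3.500
  cycle 1 → 0 → 1: weight = 18, length = 2, mean = 18/2 ≈ 9.000
Minimum mean = 3.000, attained e.g. along the cycle 1 → 1 with weight 3 and length 1. So λ(A) = 3/1 = 3.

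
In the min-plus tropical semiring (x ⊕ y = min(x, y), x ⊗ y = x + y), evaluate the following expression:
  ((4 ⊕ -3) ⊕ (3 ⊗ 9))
((4 ⊕ -3) ⊕ (3 ⊗ 9)) = -3

Expand innermost to outermost. Recall ⊕ takes the minimum of its arguments and ⊗ takes their sum. Working out the expression ((4 ⊕ -3) ⊕ (3 ⊗ 9)) gives -3.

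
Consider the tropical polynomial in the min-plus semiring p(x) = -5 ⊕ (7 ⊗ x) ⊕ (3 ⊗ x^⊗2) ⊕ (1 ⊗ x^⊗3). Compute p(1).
p(1) = -5

A tropical monomial a ⊗ x^⊗i evaluates to a + i · x. Evaluating each term at x = 1:
  Term 0 contributes -5 + 0 · 1 = -5
  Term 1 contributes 7 + 1 · 1 = 8
  Term 2 contributes 3 + 2 · 1 = 5
  Term 3 contributes 1 + 3 · 1 = 4
p(1) = ⊕ of these = min[-5, 8, 5, 4] = -5.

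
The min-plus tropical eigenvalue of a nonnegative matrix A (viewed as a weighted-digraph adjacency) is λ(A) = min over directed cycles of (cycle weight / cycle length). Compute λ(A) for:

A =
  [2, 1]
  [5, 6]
λ(A) = 2

Enumerate directed cycles and compute their means (weight / length). Sample:
  cycle 0 → 0: weight = 2, length = 1, mean = 2/1 ≈ 2.000
  cycle 1 → 1: weight = 6, length = 1, mean = 6/1 ≈ 6.000
  cycle 0 → 1 → 0: weight = 6, length = 2, mean = 6/2 ≈ 3.000
  cycle 1 → 0 → 1: weight = 6, length = 2, mean = 6/2 ≈ 3.000
Minimum mean = 2.000, attained e.g. along the cycle 0 → 0 with weight 2 and length 1. So λ(A) = 2/1 = 2.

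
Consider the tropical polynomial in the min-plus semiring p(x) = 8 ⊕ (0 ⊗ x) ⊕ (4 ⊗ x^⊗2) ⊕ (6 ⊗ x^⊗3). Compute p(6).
p(6) = 6

A tropical monomial a ⊗ x^⊗i evaluates to a + i · x. Evaluating each term at x = 6:
  Term 0 contributes 8 + 0 · 6 = 8
  Term 1 contributes 0 + 1 · 6 = 6
  Term 2 contributes 4 + 2 · 6 = 16
  Term 3 contributes 6 + 3 · 6 = 24
p(6) = ⊕ of these = min[8, 6, 16, 24] = 6.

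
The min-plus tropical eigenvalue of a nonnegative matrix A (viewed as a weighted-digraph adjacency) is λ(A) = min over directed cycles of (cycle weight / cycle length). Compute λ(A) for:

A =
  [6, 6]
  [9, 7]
λ(A) = 6

Enumerate directed cycles and compute their means (weight / length). Sample:
  cycle 0 → 0: weight = 6, length = 1, mean = 6/1 ≈ 6.000
  cycle 1 → 1: weight = 7, length = 1, mean = 7/1 ≈ 7.000
  cycle 0 → 1 → 0: weight = 15, length = 2, mean = 15/2 ≈ 7.500
  cycle 1 → 0 → 1: weight = 15, length = 2, mean = 15/2 ≈ 7.500
Minimum mean = 6.000, attained e.g. along the cycle 0 → 0 with weight 6 and length 1. So λ(A) = 6/1 = 6.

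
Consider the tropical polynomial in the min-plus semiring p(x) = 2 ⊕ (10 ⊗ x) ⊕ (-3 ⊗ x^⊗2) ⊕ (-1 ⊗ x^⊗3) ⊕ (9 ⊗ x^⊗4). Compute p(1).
p(1) = -1

A tropical monomial a ⊗ x^⊗i evaluates to a + i · x. Evaluating each term at x = 1:
  Term 0 contributes 2 + 0 · 1 = 2
  Term 1 contributes 10 + 1 · 1 = 11
  Term 2 contributes -3 + 2 · 1 = -1
  Term 3 contributes -1 + 3 · 1 = 2
  Term 4 contributes 9 + 4 · 1 = 13
p(1) = ⊕ of these = min[2, 11, -1, 2, 13] = -1.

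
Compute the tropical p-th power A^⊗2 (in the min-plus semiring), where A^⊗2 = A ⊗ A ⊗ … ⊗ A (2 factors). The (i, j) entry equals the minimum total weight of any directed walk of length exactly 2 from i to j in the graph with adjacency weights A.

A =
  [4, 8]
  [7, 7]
A^⊗2 =
  [8, 12]
  [11, 14]

Each entry (A^⊗2)_ij equals the minimum over all length-2 walks i = v_0 → v_1 → … → v_2 = j of Σ_t A[v_t][v_{t+1}]. For example, for (i, j) = (0, 1) we minimise over 2 possible intermediate vertex sequences; the minimum is 12, attained along the walk 0 → 0 → 1.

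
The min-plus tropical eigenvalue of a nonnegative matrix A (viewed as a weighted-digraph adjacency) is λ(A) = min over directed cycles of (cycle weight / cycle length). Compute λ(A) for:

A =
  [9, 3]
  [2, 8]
λ(A) = 5/2

Enumerate directed cycles and compute their means (weight / length). Sample:
  cycle 0 → 0: weight = 9, length = 1, mean = 9/1 ≈ 9.000
  cycle 1 → 1: weight = 8, length = 1, mean = 8/1 ≈ 8.000
  cycle 0 → 1 → 0: weight = 5, length = 2, mean = 5/2 ≈ 2.500
  cycle 1 → 0 → 1: weight = 5, length = 2, mean = 5/2 ≈ 2.500
Minimum mean = 2.500, attained e.g. along the cycle 0 → 1 → 0 with weight 5 and length 2. So λ(A) = 5/2 = 5/2.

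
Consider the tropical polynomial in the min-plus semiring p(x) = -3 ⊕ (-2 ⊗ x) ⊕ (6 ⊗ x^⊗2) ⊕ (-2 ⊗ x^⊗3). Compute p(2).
p(2) = -3

A tropical monomial a ⊗ x^⊗i evaluates to a + i · x. Evaluating each term at x = 2:
  Term 0 contributes -3 + 0 · 2 = -3
  Term 1 contributes -2 + 1 · 2 = 0
  Term 2 contributes 6 + 2 · 2 = 10
  Term 3 contributes -2 + 3 · 2 = 4
p(2) = ⊕ of these = min[-3, 0, 10, 4] = -3.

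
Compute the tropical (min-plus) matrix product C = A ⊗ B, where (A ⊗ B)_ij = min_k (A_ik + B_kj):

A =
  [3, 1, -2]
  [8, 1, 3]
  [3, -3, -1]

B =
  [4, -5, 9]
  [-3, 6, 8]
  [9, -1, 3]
A ⊗ B =
  [-2, -3, 1]
  [-2, 2, 6]
  [-6, -2, 2]

Apply the min-plus product entry-by-entry:
  C[0][0] = min over k of (A[0][0] + B[0][0] = 3 + 4 = 7, A[0][1] + B[1][0] = 1 + -3 = -2, A[0][2] + B[2][0] = -2 + 9 = 7) = -2 (attained at k = 1)
  C[0][1] = min over k of (A[0][0] + B[0][1] = 3 + -5 = -2, A[0][1] + B[1][1] = 1 + 6 = 7, A[0][2] + B[2][1] = -2 + -1 = -3) = -3 (attained at k = 2)
  C[0][2] = min over k of (A[0][0] + B[0][2] = 3 + 9 = 12, A[0][1] + B[1][2] = 1 + 8 = 9, A[0][2] + B[2][2] = -2 + 3 = 1) = 1 (attained at k = 2)
  C[1][0] = min over k of (A[1][0] + B[0][0] = 8 + 4 = 12, A[1][1] + B[1][0] = 1 + -3 = -2, A[1][2] + B[2][0] = 3 + 9 = 12) = -2 (attained at k = 1)
  C[1][1] = min over k of (A[1][0] + B[0][1] = 8 + -5 = 3, A[1][1] + B[1][1] = 1 + 6 = 7, A[1][2] + B[2][1] = 3 + -1 = 2) = 2 (attained at k = 2)
  C[1][2] = min over k of (A[1][0] + B[0][2] = 8 + 9 = 17, A[1][1] + B[1][2] = 1 + 8 = 9, A[1][2] + B[2][2] = 3 + 3 = 6) = 6 (attained at k = 2)
  C[2][0] = min over k of (A[2][0] + B[0][0] = 3 + 4 = 7, A[2][1] + B[1][0] = -3 + -3 = -6, A[2][2] + B[2][0] = -1 + 9 = 8) = -6 (attained at k = 1)
  C[2][1] = min over k of (A[2][0] + B[0][1] = 3 + -5 = -2, A[2][1] + B[1][1] = -3 + 6 = 3, A[2][2] + B[2][1] = -1 + -1 = -2) = -2 (attained at k = 0)
  C[2][2] = min over k of (A[2][0] + B[0][2] = 3 + 9 = 12, A[2][1] + B[1][2] = -3 + 8 = 5, A[2][2] + B[2][2] = -1 + 3 = 2) = 2 (attained at k = 2)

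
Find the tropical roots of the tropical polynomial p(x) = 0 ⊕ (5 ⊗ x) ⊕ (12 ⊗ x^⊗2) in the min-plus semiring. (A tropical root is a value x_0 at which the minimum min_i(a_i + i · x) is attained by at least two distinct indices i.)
Roots: {-7, -5}

Each tropical root is a break point of the lower envelope of the lines y = a_i + i · x (there are 3 lines, with slopes 0, 1, ..., 2). Only the lines that attain the minimum somewhere contribute to roots; other lines are dominated. Here the surviving (envelope) indices are i = 2, i = 1, i = 0.
Intersections between consecutive envelope lines give the roots: for adjacent envelope indices i < j the intersection is x = (a_i − a_j) / (j − i). Reading off the sorted break points: {-7, -5}.
Verification: at each break x_0, at least two indices attain the minimum of min_i(a_i + i · x_0).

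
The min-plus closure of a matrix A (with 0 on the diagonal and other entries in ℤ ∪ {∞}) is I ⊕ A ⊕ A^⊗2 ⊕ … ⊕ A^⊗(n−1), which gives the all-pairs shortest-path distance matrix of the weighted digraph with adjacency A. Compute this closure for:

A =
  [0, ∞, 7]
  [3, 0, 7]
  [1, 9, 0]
Closure =
  [0, 16, 7]
  [3, 0, 7]
  [1, 9, 0]

This is the Floyd-Warshall all-pairs shortest-path computation. For each intermediate vertex k = 0, 1, …, 2, update dist[i][j] ← min(dist[i][j], dist[i][k] + dist[k][j]). The final matrix gives, for each (i, j), the minimum total weight of any directed path from i to j (possibly empty when i = j).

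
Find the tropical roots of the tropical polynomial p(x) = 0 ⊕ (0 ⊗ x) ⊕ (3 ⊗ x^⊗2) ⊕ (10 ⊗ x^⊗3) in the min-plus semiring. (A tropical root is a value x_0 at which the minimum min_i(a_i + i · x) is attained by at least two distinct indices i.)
Roots: {-7, -3, 0}

Each tropical root is a break point of the lower envelope of the lines y = a_i + i · x (there are 4 lines, with slopes 0, 1, ..., 3). Only the lines that attain the minimum somewhere contribute to roots; other lines are dominated. Here the surviving (envelope) indices are i = 3, i = 2, i = 1, i = 0.
Intersections between consecutive envelope lines give the roots: for adjacent envelope indices i < j the intersection is x = (a_i − a_j) / (j − i). Reading off the sorted break points: {-7, -3, 0}.
Verification: at each break x_0, at least two indices attain the minimum of min_i(a_i + i · x_0).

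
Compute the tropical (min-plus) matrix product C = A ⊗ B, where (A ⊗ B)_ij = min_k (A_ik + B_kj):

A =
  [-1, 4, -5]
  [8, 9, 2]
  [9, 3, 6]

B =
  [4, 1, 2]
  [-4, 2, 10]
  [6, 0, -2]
A ⊗ B =
  [0, -5, -7]
  [5, 2, 0]
  [-1, 5, 4]

Apply the min-plus product entry-by-entry:
  C[0][0] = min over k of (A[0][0] + B[0][0] = -1 + 4 = 3, A[0][1] + B[1][0] = 4 + -4 = 0, A[0][2] + B[2][0] = -5 + 6 = 1) = 0 (attained at k = 1)
  C[0][1] = min over k of (A[0][0] + B[0][1] = -1 + 1 = 0, A[0][1] + B[1][1] = 4 + 2 = 6, A[0][2] + B[2][1] = -5 + 0 = -5) = -5 (attained at k = 2)
  C[0][2] = min over k of (A[0][0] + B[0][2] = -1 + 2 = 1, A[0][1] + B[1][2] = 4 + 10 = 14, A[0][2] + B[2][2] = -5 + -2 = -7) = -7 (attained at k = 2)
  C[1][0] = min over k of (A[1][0] + B[0][0] = 8 + 4 = 12, A[1][1] + B[1][0] = 9 + -4 = 5, A[1][2] + B[2][0] = 2 + 6 = 8) = 5 (attained at k = 1)
  C[1][1] = min over k of (A[1][0] + B[0][1] = 8 + 1 = 9, A[1][1] + B[1][1] = 9 + 2 = 11, A[1][2] + B[2][1] = 2 + 0 = 2) = 2 (attained at k = 2)
  C[1][2] = min over k of (A[1][0] + B[0][2] = 8 + 2 = 10, A[1][1] + B[1][2] = 9 + 10 = 19, A[1][2] + B[2][2] = 2 + -2 = 0) = 0 (attained at k = 2)
  C[2][0] = min over k of (A[2][0] + B[0][0] = 9 + 4 = 13, A[2][1] + B[1][0] = 3 + -4 = -1, A[2][2] + B[2][0] = 6 + 6 = 12) = -1 (attained at k = 1)
  C[2][1] = min over k of (A[2][0] + B[0][1] = 9 + 1 = 10, A[2][1] + B[1][1] = 3 + 2 = 5, A[2][2] + B[2][1] = 6 + 0 = 6) = 5 (attained at k = 1)
  C[2][2] = min over k of (A[2][0] + B[0][2] = 9 + 2 = 11, A[2][1] + B[1][2] = 3 + 10 = 13, A[2][2] + B[2][2] = 6 + -2 = 4) = 4 (attained at k = 2)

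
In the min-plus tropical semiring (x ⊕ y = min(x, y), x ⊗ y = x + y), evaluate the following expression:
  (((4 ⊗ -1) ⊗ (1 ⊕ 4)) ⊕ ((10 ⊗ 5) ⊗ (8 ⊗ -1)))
(((4 ⊗ -1) ⊗ (1 ⊕ 4)) ⊕ ((10 ⊗ 5) ⊗ (8 ⊗ -1))) = 4

Expand innermost to outermost. Recall ⊕ takes the minimum of its arguments and ⊗ takes their sum. Working out the expression (((4 ⊗ -1) ⊗ (1 ⊕ 4)) ⊕ ((10 ⊗ 5) ⊗ (8 ⊗ -1))) gives 4.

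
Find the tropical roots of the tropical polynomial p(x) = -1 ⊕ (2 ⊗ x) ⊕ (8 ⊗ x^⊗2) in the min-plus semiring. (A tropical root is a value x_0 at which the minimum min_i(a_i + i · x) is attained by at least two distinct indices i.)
Roots: {-6, -3}

Each tropical root is a break point of the lower envelope of the lines y = a_i + i · x (there are 3 lines, with slopes 0, 1, ..., 2). Only the lines that attain the minimum somewhere contribute to roots; other lines are dominated. Here the surviving (envelope) indices are i = 2, i = 1, i = 0.
Intersections between consecutive envelope lines give the roots: for adjacent envelope indices i < j the intersection is x = (a_i − a_j) / (j − i). Reading off the sorted break points: {-6, -3}.
Verification: at each break x_0, at least two indices attain the minimum of min_i(a_i + i · x_0).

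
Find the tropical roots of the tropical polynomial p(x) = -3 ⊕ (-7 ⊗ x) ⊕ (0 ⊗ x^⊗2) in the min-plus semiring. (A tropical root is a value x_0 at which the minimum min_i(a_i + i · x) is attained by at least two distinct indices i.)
Roots: {-7, 4}

Each tropical root is a break point of the lower envelope of the lines y = a_i + i · x (there are 3 lines, with slopes 0, 1, ..., 2). Only the lines that attain the minimum somewhere contribute to roots; other lines are dominated. Here the surviving (envelope) indices are i = 2, i = 1, i = 0.
Intersections between consecutive envelope lines give the roots: for adjacent envelope indices i < j the intersection is x = (a_i − a_j) / (j − i). Reading off the sorted break points: {-7, 4}.
Verification: at each break x_0, at least two indices attain the minimum of min_i(a_i + i · x_0).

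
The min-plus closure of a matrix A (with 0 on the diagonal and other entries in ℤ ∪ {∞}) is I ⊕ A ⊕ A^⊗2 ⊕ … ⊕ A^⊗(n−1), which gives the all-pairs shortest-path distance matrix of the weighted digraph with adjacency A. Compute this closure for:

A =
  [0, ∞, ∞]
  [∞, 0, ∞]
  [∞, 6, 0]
Closure =
  [0, ∞, ∞]
  [∞, 0, ∞]
  [∞, 6, 0]

This is the Floyd-Warshall all-pairs shortest-path computation. For each intermediate vertex k = 0, 1, …, 2, update dist[i][j] ← min(dist[i][j], dist[i][k] + dist[k][j]). The final matrix gives, for each (i, j), the minimum total weight of any directed path from i to j (possibly empty when i = j).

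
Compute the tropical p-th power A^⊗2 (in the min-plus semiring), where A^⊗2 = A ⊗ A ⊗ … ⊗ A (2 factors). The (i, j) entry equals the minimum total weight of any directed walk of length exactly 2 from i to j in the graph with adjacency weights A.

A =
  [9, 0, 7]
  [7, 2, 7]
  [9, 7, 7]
A^⊗2 =
  [7, 2, 7]
  [9, 4, 9]
  [14, 9, 14]

Each entry (A^⊗2)_ij equals the minimum over all length-2 walks i = v_0 → v_1 → … → v_2 = j of Σ_t A[v_t][v_{t+1}]. For example, for (i, j) = (0, 2) we minimise over 3 possible intermediate vertex sequences; the minimum is 7, attained along the walk 0 → 1 → 2.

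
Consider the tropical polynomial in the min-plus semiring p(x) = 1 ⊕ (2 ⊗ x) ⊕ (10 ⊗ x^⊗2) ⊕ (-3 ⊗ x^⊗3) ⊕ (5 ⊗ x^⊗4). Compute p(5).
p(5) = 1

A tropical monomial a ⊗ x^⊗i evaluates to a + i · x. Evaluating each term at x = 5:
  Term 0 contributes 1 + 0 · 5 = 1
  Term 1 contributes 2 + 1 · 5 = 7
  Term 2 contributes 10 + 2 · 5 = 20
  Term 3 contributes -3 + 3 · 5 = 12
  Term 4 contributes 5 + 4 · 5 = 25
p(5) = ⊕ of these = min[1, 7, 20, 12, 25] = 1.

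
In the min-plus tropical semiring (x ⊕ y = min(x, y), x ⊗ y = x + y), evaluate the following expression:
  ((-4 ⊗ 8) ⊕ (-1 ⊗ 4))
((-4 ⊗ 8) ⊕ (-1 ⊗ 4)) = 3

Expand innermost to outermost. Recall ⊕ takes the minimum of its arguments and ⊗ takes their sum. Working out the expression ((-4 ⊗ 8) ⊕ (-1 ⊗ 4)) gives 3.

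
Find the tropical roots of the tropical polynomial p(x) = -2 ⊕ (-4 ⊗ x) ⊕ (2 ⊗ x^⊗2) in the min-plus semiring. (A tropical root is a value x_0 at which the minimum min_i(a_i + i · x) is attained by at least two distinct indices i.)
Roots: {-6, 2}

Each tropical root is a break point of the lower envelope of the lines y = a_i + i · x (there are 3 lines, with slopes 0, 1, ..., 2). Only the lines that attain the minimum somewhere contribute to roots; other lines are dominated. Here the surviving (envelope) indices are i = 2, i = 1, i = 0.
Intersections between consecutive envelope lines give the roots: for adjacent envelope indices i < j the intersection is x = (a_i − a_j) / (j − i). Reading off the sorted break points: {-6, 2}.
Verification: at each break x_0, at least two indices attain the minimum of min_i(a_i + i · x_0).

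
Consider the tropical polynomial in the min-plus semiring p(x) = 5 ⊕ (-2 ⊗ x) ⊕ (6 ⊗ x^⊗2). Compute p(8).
p(8) = 5

A tropical monomial a ⊗ x^⊗i evaluates to a + i · x. Evaluating each term at x = 8:
  Term 0 contributes 5 + 0 · 8 = 5
  Term 1 contributes -2 + 1 · 8 = 6
  Term 2 contributes 6 + 2 · 8 = 22
p(8) = ⊕ of these = min[5, 6, 22] = 5.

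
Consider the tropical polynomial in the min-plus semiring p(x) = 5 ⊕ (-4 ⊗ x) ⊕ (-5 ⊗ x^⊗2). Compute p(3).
p(3) = -1

A tropical monomial a ⊗ x^⊗i evaluates to a + i · x. Evaluating each term at x = 3:
  Term 0 contributes 5 + 0 · 3 = 5
  Term 1 contributes -4 + 1 · 3 = -1
  Term 2 contributes -5 + 2 · 3 = 1
p(3) = ⊕ of these = min[5, -1, 1] = -1.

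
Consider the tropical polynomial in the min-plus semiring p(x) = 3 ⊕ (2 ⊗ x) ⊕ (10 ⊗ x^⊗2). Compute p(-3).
p(-3) = -1

A tropical monomial a ⊗ x^⊗i evaluates to a + i · x. Evaluating each term at x = -3:
  Term 0 contributes 3 + 0 · -3 = 3
  Term 1 contributes 2 + 1 · -3 = -1
  Term 2 contributes 10 + 2 · -3 = 4
p(-3) = ⊕ of these = min[3, -1, 4] = -1.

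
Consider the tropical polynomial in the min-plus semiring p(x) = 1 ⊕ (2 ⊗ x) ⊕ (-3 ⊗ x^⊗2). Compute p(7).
p(7) = 1

A tropical monomial a ⊗ x^⊗i evaluates to a + i · x. Evaluating each term at x = 7:
  Term 0 contributes 1 + 0 · 7 = 1
  Term 1 contributes 2 + 1 · 7 = 9
  Term 2 contributes -3 + 2 · 7 = 11
p(7) = ⊕ of these = min[1, 9, 11] = 1.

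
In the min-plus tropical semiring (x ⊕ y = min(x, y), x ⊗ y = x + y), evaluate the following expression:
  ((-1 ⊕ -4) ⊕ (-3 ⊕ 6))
((-1 ⊕ -4) ⊕ (-3 ⊕ 6)) = -4

Expand innermost to outermost. Recall ⊕ takes the minimum of its arguments and ⊗ takes their sum. Working out the expression ((-1 ⊕ -4) ⊕ (-3 ⊕ 6)) gives -4.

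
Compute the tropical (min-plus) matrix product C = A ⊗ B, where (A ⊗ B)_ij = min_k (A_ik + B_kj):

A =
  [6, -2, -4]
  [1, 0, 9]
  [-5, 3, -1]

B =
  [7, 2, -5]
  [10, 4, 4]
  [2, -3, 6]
A ⊗ B =
  [-2, -7, 1]
  [8, 3, -4]
  [1, -4, -10]

Apply the min-plus product entry-by-entry:
  C[0][0] = min over k of (A[0][0] + B[0][0] = 6 + 7 = 13, A[0][1] + B[1][0] = -2 + 10 = 8, A[0][2] + B[2][0] = -4 + 2 = -2) = -2 (attained at k = 2)
  C[0][1] = min over k of (A[0][0] + B[0][1] = 6 + 2 = 8, A[0][1] + B[1][1] = -2 + 4 = 2, A[0][2] + B[2][1] = -4 + -3 = -7) = -7 (attained at k = 2)
  C[0][2] = min over k of (A[0][0] + B[0][2] = 6 + -5 = 1, A[0][1] + B[1][2] = -2 + 4 = 2, A[0][2] + B[2][2] = -4 + 6 = 2) = 1 (attained at k = 0)
  C[1][0] = min over k of (A[1][0] + B[0][0] = 1 + 7 = 8, A[1][1] + B[1][0] = 0 + 10 = 10, A[1][2] + B[2][0] = 9 + 2 = 11) = 8 (attained at k = 0)
  C[1][1] = min over k of (A[1][0] + B[0][1] = 1 + 2 = 3, A[1][1] + B[1][1] = 0 + 4 = 4, A[1][2] + B[2][1] = 9 + -3 = 6) = 3 (attained at k = 0)
  C[1][2] = min over k of (A[1][0] + B[0][2] = 1 + -5 = -4, A[1][1] + B[1][2] = 0 + 4 = 4, A[1][2] + B[2][2] = 9 + 6 = 15) = -4 (attained at k = 0)
  C[2][0] = min over k of (A[2][0] + B[0][0] = -5 + 7 = 2, A[2][1] + B[1][0] = 3 + 10 = 13, A[2][2] + B[2][0] = -1 + 2 = 1) = 1 (attained at k = 2)
  C[2][1] = min over k of (A[2][0] + B[0][1] = -5 + 2 = -3, A[2][1] + B[1][1] = 3 + 4 = 7, A[2][2] + B[2][1] = -1 + -3 = -4) = -4 (attained at k = 2)
  C[2][2] = min over k of (A[2][0] + B[0][2] = -5 + -5 = -10, A[2][1] + B[1][2] = 3 + 4 = 7, A[2][2] + B[2][2] = -1 + 6 = 5) = -10 (attained at k = 0)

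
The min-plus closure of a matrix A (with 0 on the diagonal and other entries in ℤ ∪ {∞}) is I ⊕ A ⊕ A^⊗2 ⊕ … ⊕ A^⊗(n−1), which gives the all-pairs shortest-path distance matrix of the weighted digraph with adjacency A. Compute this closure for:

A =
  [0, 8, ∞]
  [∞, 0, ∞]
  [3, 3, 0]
Closure =
  [0, 8, ∞]
  [∞, 0, ∞]
  [3, 3, 0]

This is the Floyd-Warshall all-pairs shortest-path computation. For each intermediate vertex k = 0, 1, …, 2, update dist[i][j] ← min(dist[i][j], dist[i][k] + dist[k][j]). The final matrix gives, for each (i, j), the minimum total weight of any directed path from i to j (possibly empty when i = j).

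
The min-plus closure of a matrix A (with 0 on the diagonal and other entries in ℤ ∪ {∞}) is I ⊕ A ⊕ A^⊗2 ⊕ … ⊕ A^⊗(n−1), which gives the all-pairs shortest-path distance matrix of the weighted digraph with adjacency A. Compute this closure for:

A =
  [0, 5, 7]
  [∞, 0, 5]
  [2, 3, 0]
Closure =
  [0, 5, 7]
  [7, 0, 5]
  [2, 3, 0]

This is the Floyd-Warshall all-pairs shortest-path computation. For each intermediate vertex k = 0, 1, …, 2, update dist[i][j] ← min(dist[i][j], dist[i][k] + dist[k][j]). The final matrix gives, for each (i, j), the minimum total weight of any directed path from i to j (possibly empty when i = j).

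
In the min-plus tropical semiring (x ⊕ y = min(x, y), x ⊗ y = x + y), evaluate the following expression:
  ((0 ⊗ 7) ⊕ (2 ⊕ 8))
((0 ⊗ 7) ⊕ (2 ⊕ 8)) = 2

Expand innermost to outermost. Recall ⊕ takes the minimum of its arguments and ⊗ takes their sum. Working out the expression ((0 ⊗ 7) ⊕ (2 ⊕ 8)) gives 2.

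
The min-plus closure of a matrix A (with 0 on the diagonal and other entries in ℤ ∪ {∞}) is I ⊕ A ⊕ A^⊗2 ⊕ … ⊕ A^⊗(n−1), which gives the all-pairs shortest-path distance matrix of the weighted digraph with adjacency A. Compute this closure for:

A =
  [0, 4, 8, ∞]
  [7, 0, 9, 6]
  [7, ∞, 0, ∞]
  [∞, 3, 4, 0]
Closure =
  [0, 4, 8, 10]
  [7, 0, 9, 6]
  [7, 11, 0, 17]
  [10, 3, 4, 0]

This is the Floyd-Warshall all-pairs shortest-path computation. For each intermediate vertex k = 0, 1, …, 3, update dist[i][j] ← min(dist[i][j], dist[i][k] + dist[k][j]). The final matrix gives, for each (i, j), the minimum total weight of any directed path from i to j (possibly empty when i = j).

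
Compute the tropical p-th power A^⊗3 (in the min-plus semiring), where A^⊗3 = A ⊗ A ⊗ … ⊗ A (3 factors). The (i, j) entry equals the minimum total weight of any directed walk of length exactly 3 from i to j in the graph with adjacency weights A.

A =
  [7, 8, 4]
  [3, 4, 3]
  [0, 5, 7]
A^⊗3 =
  [11, 12, 8]
  [7, 11, 7]
  [4, 9, 11]

Each entry (A^⊗3)_ij equals the minimum over all length-3 walks i = v_0 → v_1 → … → v_3 = j of Σ_t A[v_t][v_{t+1}]. For example, for (i, j) = (0, 2) we minimise over 9 possible intermediate vertex sequences; the minimum is 8, attained along the walk 0 → 2 → 0 → 2.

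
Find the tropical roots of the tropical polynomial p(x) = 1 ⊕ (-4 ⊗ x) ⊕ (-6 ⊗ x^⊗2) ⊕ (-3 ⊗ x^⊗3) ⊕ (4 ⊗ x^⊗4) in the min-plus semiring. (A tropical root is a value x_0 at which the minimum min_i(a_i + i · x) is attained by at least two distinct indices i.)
Roots: {-7, -3, 2, 5}

Each tropical root is a break point of the lower envelope of the lines y = a_i + i · x (there are 5 lines, with slopes 0, 1, ..., 4). Only the lines that attain the minimum somewhere contribute to roots; other lines are dominated. Here the surviving (envelope) indices are i = 4, i = 3, i = 2, i = 1, i = 0.
Intersections between consecutive envelope lines give the roots: for adjacent envelope indices i < j the intersection is x = (a_i − a_j) / (j − i). Reading off the sorted break points: {-7, -3, 2, 5}.
Verification: at each break x_0, at least two indices attain the minimum of min_i(a_i + i · x_0).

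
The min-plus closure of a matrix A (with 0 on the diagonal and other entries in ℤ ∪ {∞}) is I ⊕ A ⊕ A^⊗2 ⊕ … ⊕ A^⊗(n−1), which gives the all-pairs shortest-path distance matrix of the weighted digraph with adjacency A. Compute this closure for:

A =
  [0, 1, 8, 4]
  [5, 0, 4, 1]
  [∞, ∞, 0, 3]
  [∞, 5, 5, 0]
Closure =
  [0, 1, 5, 2]
  [5, 0, 4, 1]
  [13, 8, 0, 3]
  [10, 5, 5, 0]

This is the Floyd-Warshall all-pairs shortest-path computation. For each intermediate vertex k = 0, 1, …, 3, update dist[i][j] ← min(dist[i][j], dist[i][k] + dist[k][j]). The final matrix gives, for each (i, j), the minimum total weight of any directed path from i to j (possibly empty when i = j).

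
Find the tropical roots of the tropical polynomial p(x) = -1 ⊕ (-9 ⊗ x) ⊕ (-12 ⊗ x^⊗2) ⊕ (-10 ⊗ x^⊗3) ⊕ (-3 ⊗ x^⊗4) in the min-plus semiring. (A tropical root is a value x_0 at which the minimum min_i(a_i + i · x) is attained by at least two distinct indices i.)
Roots: {-7, -2, 3, 8}

Each tropical root is a break point of the lower envelope of the lines y = a_i + i · x (there are 5 lines, with slopes 0, 1, ..., 4). Only the lines that attain the minimum somewhere contribute to roots; other lines are dominated. Here the surviving (envelope) indices are i = 4, i = 3, i = 2, i = 1, i = 0.
Intersections between consecutive envelope lines give the roots: for adjacent envelope indices i < j the intersection is x = (a_i − a_j) / (j − i). Reading off the sorted break points: {-7, -2, 3, 8}.
Verification: at each break x_0, at least two indices attain the minimum of min_i(a_i + i · x_0).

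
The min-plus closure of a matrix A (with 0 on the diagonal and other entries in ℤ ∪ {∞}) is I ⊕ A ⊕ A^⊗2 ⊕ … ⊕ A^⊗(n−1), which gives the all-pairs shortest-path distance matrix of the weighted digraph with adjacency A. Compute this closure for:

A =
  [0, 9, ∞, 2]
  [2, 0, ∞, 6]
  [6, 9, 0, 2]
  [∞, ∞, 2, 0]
Closure =
  [0, 9, 4, 2]
  [2, 0, 6, 4]
  [6, 9, 0, 2]
  [8, 11, 2, 0]

This is the Floyd-Warshall all-pairs shortest-path computation. For each intermediate vertex k = 0, 1, …, 3, update dist[i][j] ← min(dist[i][j], dist[i][k] + dist[k][j]). The final matrix gives, for each (i, j), the minimum total weight of any directed path from i to j (possibly empty when i = j).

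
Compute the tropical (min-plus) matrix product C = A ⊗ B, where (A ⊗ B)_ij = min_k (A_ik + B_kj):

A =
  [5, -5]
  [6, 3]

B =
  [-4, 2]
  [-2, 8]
A ⊗ B =
  [-7, 3]
  [1, 8]

Apply the min-plus product entry-by-entry:
  C[0][0] = min over k of (A[0][0] + B[0][0] = 5 + -4 = 1, A[0][1] + B[1][0] = -5 + -2 = -7) = -7 (attained at k = 1)
  C[0][1] = min over k of (A[0][0] + B[0][1] = 5 + 2 = 7, A[0][1] + B[1][1] = -5 + 8 = 3) = 3 (attained at k = 1)
  C[1][0] = min over k of (A[1][0] + B[0][0] = 6 + -4 = 2, A[1][1] + B[1][0] = 3 + -2 = 1) = 1 (attained at k = 1)
  C[1][1] = min over k of (A[1][0] + B[0][1] = 6 + 2 = 8, A[1][1] + B[1][1] = 3 + 8 = 11) = 8 (attained at k = 0)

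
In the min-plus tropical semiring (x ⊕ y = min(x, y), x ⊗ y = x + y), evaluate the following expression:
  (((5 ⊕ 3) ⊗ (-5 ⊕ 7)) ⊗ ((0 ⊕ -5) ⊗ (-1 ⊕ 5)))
(((5 ⊕ 3) ⊗ (-5 ⊕ 7)) ⊗ ((0 ⊕ -5) ⊗ (-1 ⊕ 5))) = -8

Expand innermost to outermost. Recall ⊕ takes the minimum of its arguments and ⊗ takes their sum. Working out the expression (((5 ⊕ 3) ⊗ (-5 ⊕ 7)) ⊗ ((0 ⊕ -5) ⊗ (-1 ⊕ 5))) gives -8.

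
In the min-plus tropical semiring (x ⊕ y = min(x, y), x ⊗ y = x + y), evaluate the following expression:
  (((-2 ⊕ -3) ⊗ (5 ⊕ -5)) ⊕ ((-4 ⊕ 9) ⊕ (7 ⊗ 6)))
(((-2 ⊕ -3) ⊗ (5 ⊕ -5)) ⊕ ((-4 ⊕ 9) ⊕ (7 ⊗ 6))) = -8

Expand innermost to outermost. Recall ⊕ takes the minimum of its arguments and ⊗ takes their sum. Working out the expression (((-2 ⊕ -3) ⊗ (5 ⊕ -5)) ⊕ ((-4 ⊕ 9) ⊕ (7 ⊗ 6))) gives -8.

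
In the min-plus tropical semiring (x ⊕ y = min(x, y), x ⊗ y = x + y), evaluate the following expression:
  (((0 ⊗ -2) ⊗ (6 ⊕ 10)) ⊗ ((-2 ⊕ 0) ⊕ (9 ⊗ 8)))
(((0 ⊗ -2) ⊗ (6 ⊕ 10)) ⊗ ((-2 ⊕ 0) ⊕ (9 ⊗ 8))) = 2

Expand innermost to outermost. Recall ⊕ takes the minimum of its arguments and ⊗ takes their sum. Working out the expression (((0 ⊗ -2) ⊗ (6 ⊕ 10)) ⊗ ((-2 ⊕ 0) ⊕ (9 ⊗ 8))) gives 2.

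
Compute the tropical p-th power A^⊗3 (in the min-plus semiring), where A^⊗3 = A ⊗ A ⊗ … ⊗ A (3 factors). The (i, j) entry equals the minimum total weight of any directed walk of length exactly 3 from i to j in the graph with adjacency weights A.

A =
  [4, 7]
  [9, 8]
A^⊗3 =
  [12, 15]
  [17, 20]

Each entry (A^⊗3)_ij equals the minimum over all length-3 walks i = v_0 → v_1 → … → v_3 = j of Σ_t A[v_t][v_{t+1}]. For example, for (i, j) = (0, 1) we minimise over 4 possible intermediate vertex sequences; the minimum is 15, attained along the walk 0 → 0 → 0 → 1.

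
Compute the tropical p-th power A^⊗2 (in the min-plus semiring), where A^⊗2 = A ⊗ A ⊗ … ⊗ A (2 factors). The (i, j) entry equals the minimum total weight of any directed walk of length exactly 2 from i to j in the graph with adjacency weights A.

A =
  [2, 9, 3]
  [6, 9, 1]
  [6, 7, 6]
A^⊗2 =
  [4, 10, 5]
  [7, 8, 7]
  [8, 13, 8]

Each entry (A^⊗2)_ij equals the minimum over all length-2 walks i = v_0 → v_1 → … → v_2 = j of Σ_t A[v_t][v_{t+1}]. For example, for (i, j) = (0, 2) we minimise over 3 possible intermediate vertex sequences; the minimum is 5, attained along the walk 0 → 0 → 2.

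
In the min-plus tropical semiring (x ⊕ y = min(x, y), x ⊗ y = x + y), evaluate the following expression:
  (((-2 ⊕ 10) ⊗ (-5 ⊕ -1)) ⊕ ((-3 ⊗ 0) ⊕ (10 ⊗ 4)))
(((-2 ⊕ 10) ⊗ (-5 ⊕ -1)) ⊕ ((-3 ⊗ 0) ⊕ (10 ⊗ 4))) = -7

Expand innermost to outermost. Recall ⊕ takes the minimum of its arguments and ⊗ takes their sum. Working out the expression (((-2 ⊕ 10) ⊗ (-5 ⊕ -1)) ⊕ ((-3 ⊗ 0) ⊕ (10 ⊗ 4))) gives -7.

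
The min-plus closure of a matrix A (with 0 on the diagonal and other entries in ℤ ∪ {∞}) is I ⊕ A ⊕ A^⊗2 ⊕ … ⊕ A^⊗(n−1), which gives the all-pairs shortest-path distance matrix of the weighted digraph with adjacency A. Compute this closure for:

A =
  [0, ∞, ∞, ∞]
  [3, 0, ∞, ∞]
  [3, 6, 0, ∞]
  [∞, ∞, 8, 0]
Closure =
  [0, ∞, ∞, ∞]
  [3, 0, ∞, ∞]
  [3, 6, 0, ∞]
  [11, 14, 8, 0]

This is the Floyd-Warshall all-pairs shortest-path computation. For each intermediate vertex k = 0, 1, …, 3, update dist[i][j] ← min(dist[i][j], dist[i][k] + dist[k][j]). The final matrix gives, for each (i, j), the minimum total weight of any directed path from i to j (possibly empty when i = j).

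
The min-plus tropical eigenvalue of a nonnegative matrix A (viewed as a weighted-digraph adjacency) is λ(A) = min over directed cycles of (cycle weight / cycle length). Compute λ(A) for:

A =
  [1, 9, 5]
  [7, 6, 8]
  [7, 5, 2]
λ(A) = 1

Enumerate directed cycles and compute their means (weight / length). Sample:
  cycle 0 → 0: weight = 1, length = 1, mean = 1/1 ≈ 1.000
  cycle 1 → 1: weight = 6, length = 1, mean = 6/1 ≈ 6.000
  cycle 2 → 2: weight = 2, length = 1, mean = 2/1 ≈ 2.000
  cycle 0 → 1 → 0: weight = 16, length = 2, mean = 16/2 ≈ 8.000
  cycle 0 → 2 → 0: weight = 12, length = 2, mean = 12/2 ≈ 6.000
  cycle 1 → 0 → 1: weight = 16, length = 2, mean = 16/2 ≈ 8.000
Minimum mean = 1.000, attained e.g. along the cycle 0 → 0 with weight 1 and length 1. So λ(A) = 1/1 = 1.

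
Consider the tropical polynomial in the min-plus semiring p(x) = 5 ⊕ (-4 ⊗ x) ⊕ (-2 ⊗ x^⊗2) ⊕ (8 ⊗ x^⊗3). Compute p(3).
p(3) = -1

A tropical monomial a ⊗ x^⊗i evaluates to a + i · x. Evaluating each term at x = 3:
  Term 0 contributes 5 + 0 · 3 = 5
  Term 1 contributes -4 + 1 · 3 = -1
  Term 2 contributes -2 + 2 · 3 = 4
  Term 3 contributes 8 + 3 · 3 = 17
p(3) = ⊕ of these = min[5, -1, 4, 17] = -1.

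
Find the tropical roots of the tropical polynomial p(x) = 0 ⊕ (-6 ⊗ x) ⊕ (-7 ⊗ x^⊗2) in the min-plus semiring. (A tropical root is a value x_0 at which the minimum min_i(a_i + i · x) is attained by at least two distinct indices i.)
Roots: {1, 6}

Each tropical root is a break point of the lower envelope of the lines y = a_i + i · x (there are 3 lines, with slopes 0, 1, ..., 2). Only the lines that attain the minimum somewhere contribute to roots; other lines are dominated. Here the surviving (envelope) indices are i = 2, i = 1, i = 0.
Intersections between consecutive envelope lines give the roots: for adjacent envelope indices i < j the intersection is x = (a_i − a_j) / (j − i). Reading off the sorted break points: {1, 6}.
Verification: at each break x_0, at least two indices attain the minimum of min_i(a_i + i · x_0).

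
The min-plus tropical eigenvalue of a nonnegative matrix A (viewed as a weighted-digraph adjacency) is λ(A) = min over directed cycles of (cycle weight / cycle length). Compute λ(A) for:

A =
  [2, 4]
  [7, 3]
λ(A) = 2

Enumerate directed cycles and compute their means (weight / length). Sample:
  cycle 0 → 0: weight = 2, length = 1, mean = 2/1 ≈ 2.000
  cycle 1 → 1: weight = 3, length = 1, mean = 3/1 ≈ 3.000
  cycle 0 → 1 → 0: weight = 11, length = 2, mean = 11/2 ≈ 5.500
  cycle 1 → 0 → 1: weight = 11, length = 2, mean = 11/2 ≈ 5.500
Minimum mean = 2.000, attained e.g. along the cycle 0 → 0 with weight 2 and length 1. So λ(A) = 2/1 = 2.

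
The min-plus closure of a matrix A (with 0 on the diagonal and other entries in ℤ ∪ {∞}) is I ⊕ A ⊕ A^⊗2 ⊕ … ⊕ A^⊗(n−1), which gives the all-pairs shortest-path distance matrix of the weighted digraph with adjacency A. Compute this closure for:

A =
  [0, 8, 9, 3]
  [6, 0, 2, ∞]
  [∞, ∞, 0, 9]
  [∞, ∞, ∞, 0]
Closure =
  [0, 8, 9, 3]
  [6, 0, 2, 9]
  [∞, ∞, 0, 9]
  [∞, ∞, ∞, 0]

This is the Floyd-Warshall all-pairs shortest-path computation. For each intermediate vertex k = 0, 1, …, 3, update dist[i][j] ← min(dist[i][j], dist[i][k] + dist[k][j]). The final matrix gives, for each (i, j), the minimum total weight of any directed path from i to j (possibly empty when i = j).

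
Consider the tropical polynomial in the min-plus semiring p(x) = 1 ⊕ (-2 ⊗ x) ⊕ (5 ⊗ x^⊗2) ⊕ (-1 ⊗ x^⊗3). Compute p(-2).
p(-2) = -7

A tropical monomial a ⊗ x^⊗i evaluates to a + i · x. Evaluating each term at x = -2:
  Term 0 contributes 1 + 0 · -2 = 1
  Term 1 contributes -2 + 1 · -2 = -4
  Term 2 contributes 5 + 2 · -2 = 1
  Term 3 contributes -1 + 3 · -2 = -7
p(-2) = ⊕ of these = min[1, -4, 1, -7] = -7.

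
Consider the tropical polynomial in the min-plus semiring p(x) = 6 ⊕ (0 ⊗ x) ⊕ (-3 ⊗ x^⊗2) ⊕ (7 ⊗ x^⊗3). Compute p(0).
p(0) = -3

A tropical monomial a ⊗ x^⊗i evaluates to a + i · x. Evaluating each term at x = 0:
  Term 0 contributes 6 + 0 · 0 = 6
  Term 1 contributes 0 + 1 · 0 = 0
  Term 2 contributes -3 + 2 · 0 = -3
  Term 3 contributes 7 + 3 · 0 = 7
p(0) = ⊕ of these = min[6, 0, -3, 7] = -3.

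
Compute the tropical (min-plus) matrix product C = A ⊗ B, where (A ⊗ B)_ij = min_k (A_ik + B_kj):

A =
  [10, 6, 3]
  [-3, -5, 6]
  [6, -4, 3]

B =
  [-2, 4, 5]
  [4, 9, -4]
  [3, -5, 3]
A ⊗ B =
  [6, -2, 2]
  [-5, 1, -9]
  [0, -2, -8]

Apply the min-plus product entry-by-entry:
  C[0][0] = min over k of (A[0][0] + B[0][0] = 10 + -2 = 8, A[0][1] + B[1][0] = 6 + 4 = 10, A[0][2] + B[2][0] = 3 + 3 = 6) = 6 (attained at k = 2)
  C[0][1] = min over k of (A[0][0] + B[0][1] = 10 + 4 = 14, A[0][1] + B[1][1] = 6 + 9 = 15, A[0][2] + B[2][1] = 3 + -5 = -2) = -2 (attained at k = 2)
  C[0][2] = min over k of (A[0][0] + B[0][2] = 10 + 5 = 15, A[0][1] + B[1][2] = 6 + -4 = 2, A[0][2] + B[2][2] = 3 + 3 = 6) = 2 (attained at k = 1)
  C[1][0] = min over k of (A[1][0] + B[0][0] = -3 + -2 = -5, A[1][1] + B[1][0] = -5 + 4 = -1, A[1][2] + B[2][0] = 6 + 3 = 9) = -5 (attained at k = 0)
  C[1][1] = min over k of (A[1][0] + B[0][1] = -3 + 4 = 1, A[1][1] + B[1][1] = -5 + 9 = 4, A[1][2] + B[2][1] = 6 + -5 = 1) = 1 (attained at k = 0)
  C[1][2] = min over k of (A[1][0] + B[0][2] = -3 + 5 = 2, A[1][1] + B[1][2] = -5 + -4 = -9, A[1][2] + B[2][2] = 6 + 3 = 9) = -9 (attained at k = 1)
  C[2][0] = min over k of (A[2][0] + B[0][0] = 6 + -2 = 4, A[2][1] + B[1][0] = -4 + 4 = 0, A[2][2] + B[2][0] = 3 + 3 = 6) = 0 (attained at k = 1)
  C[2][1] = min over k of (A[2][0] + B[0][1] = 6 + 4 = 10, A[2][1] + B[1][1] = -4 + 9 = 5, A[2][2] + B[2][1] = 3 + -5 = -2) = -2 (attained at k = 2)
  C[2][2] = min over k of (A[2][0] + B[0][2] = 6 + 5 = 11, A[2][1] + B[1][2] = -4 + -4 = -8, A[2][2] + B[2][2] = 3 + 3 = 6) = -8 (attained at k = 1)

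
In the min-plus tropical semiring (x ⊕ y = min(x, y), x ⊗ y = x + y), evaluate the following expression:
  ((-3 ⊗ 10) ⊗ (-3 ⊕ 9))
((-3 ⊗ 10) ⊗ (-3 ⊕ 9)) = 4

Expand innermost to outermost. Recall ⊕ takes the minimum of its arguments and ⊗ takes their sum. Working out the expression ((-3 ⊗ 10) ⊗ (-3 ⊕ 9)) gives 4.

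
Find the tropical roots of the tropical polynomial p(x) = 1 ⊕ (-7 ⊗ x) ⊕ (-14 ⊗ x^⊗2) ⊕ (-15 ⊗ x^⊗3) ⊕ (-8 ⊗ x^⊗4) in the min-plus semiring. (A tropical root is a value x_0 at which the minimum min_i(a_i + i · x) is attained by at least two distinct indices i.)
Roots: {-7, 1, 7, 8}

Each tropical root is a break point of the lower envelope of the lines y = a_i + i · x (there are 5 lines, with slopes 0, 1, ..., 4). Only the lines that attain the minimum somewhere contribute to roots; other lines are dominated. Here the surviving (envelope) indices are i = 4, i = 3, i = 2, i = 1, i = 0.
Intersections between consecutive envelope lines give the roots: for adjacent envelope indices i < j the intersection is x = (a_i − a_j) / (j − i). Reading off the sorted break points: {-7, 1, 7, 8}.
Verification: at each break x_0, at least two indices attain the minimum of min_i(a_i + i · x_0).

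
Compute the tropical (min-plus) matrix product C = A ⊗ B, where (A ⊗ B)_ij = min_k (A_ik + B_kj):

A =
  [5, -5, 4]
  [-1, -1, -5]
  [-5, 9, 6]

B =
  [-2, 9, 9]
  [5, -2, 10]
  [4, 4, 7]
A ⊗ B =
  [0, -7, 5]
  [-3, -3, 2]
  [-7, 4, 4]

Apply the min-plus product entry-by-entry:
  C[0][0] = min over k of (A[0][0] + B[0][0] = 5 + -2 = 3, A[0][1] + B[1][0] = -5 + 5 = 0, A[0][2] + B[2][0] = 4 + 4 = 8) = 0 (attained at k = 1)
  C[0][1] = min over k of (A[0][0] + B[0][1] = 5 + 9 = 14, A[0][1] + B[1][1] = -5 + -2 = -7, A[0][2] + B[2][1] = 4 + 4 = 8) = -7 (attained at k = 1)
  C[0][2] = min over k of (A[0][0] + B[0][2] = 5 + 9 = 14, A[0][1] + B[1][2] = -5 + 10 = 5, A[0][2] + B[2][2] = 4 + 7 = 11) = 5 (attained at k = 1)
  C[1][0] = min over k of (A[1][0] + B[0][0] = -1 + -2 = -3, A[1][1] + B[1][0] = -1 + 5 = 4, A[1][2] + B[2][0] = -5 + 4 = -1) = -3 (attained at k = 0)
  C[1][1] = min over k of (A[1][0] + B[0][1] = -1 + 9 = 8, A[1][1] + B[1][1] = -1 + -2 = -3, A[1][2] + B[2][1] = -5 + 4 = -1) = -3 (attained at k = 1)
  C[1][2] = min over k of (A[1][0] + B[0][2] = -1 + 9 = 8, A[1][1] + B[1][2] = -1 + 10 = 9, A[1][2] + B[2][2] = -5 + 7 = 2) = 2 (attained at k = 2)
  C[2][0] = min over k of (A[2][0] + B[0][0] = -5 + -2 = -7, A[2][1] + B[1][0] = 9 + 5 = 14, A[2][2] + B[2][0] = 6 + 4 = 10) = -7 (attained at k = 0)
  C[2][1] = min over k of (A[2][0] + B[0][1] = -5 + 9 = 4, A[2][1] + B[1][1] = 9 + -2 = 7, A[2][2] + B[2][1] = 6 + 4 = 10) = 4 (attained at k = 0)
  C[2][2] = min over k of (A[2][0] + B[0][2] = -5 + 9 = 4, A[2][1] + B[1][2] = 9 + 10 = 19, A[2][2] + B[2][2] = 6 + 7 = 13) = 4 (attained at k = 0)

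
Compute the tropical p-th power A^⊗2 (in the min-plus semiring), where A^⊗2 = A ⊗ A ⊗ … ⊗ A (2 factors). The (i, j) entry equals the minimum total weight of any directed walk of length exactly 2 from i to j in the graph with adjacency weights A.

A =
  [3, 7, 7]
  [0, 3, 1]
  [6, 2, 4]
A^⊗2 =
  [6, 9, 8]
  [3, 3, 4]
  [2, 5, 3]

Each entry (A^⊗2)_ij equals the minimum over all length-2 walks i = v_0 → v_1 → … → v_2 = j of Σ_t A[v_t][v_{t+1}]. For example, for (i, j) = (0, 2) we minimise over 3 possible intermediate vertex sequences; the minimum is 8, attained along the walk 0 → 1 → 2.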